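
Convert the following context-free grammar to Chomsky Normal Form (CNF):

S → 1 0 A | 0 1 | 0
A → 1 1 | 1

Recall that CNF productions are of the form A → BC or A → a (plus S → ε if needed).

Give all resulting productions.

T1 → 1; T0 → 0; S → 0; A → 1; S → T1 X0; X0 → T0 A; S → T0 T1; A → T1 T1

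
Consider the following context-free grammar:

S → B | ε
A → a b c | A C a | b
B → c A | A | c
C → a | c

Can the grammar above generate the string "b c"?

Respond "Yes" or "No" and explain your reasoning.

No - no valid derivation exists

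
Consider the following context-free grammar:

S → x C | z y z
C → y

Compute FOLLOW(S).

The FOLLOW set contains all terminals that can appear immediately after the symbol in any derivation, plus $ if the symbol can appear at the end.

We compute FOLLOW(S) using the standard algorithm.
FOLLOW(S) starts with {$}.
FIRST(C) = {y}
FIRST(S) = {x, z}
FOLLOW(C) = {$}
FOLLOW(S) = {$}
Therefore, FOLLOW(S) = {$}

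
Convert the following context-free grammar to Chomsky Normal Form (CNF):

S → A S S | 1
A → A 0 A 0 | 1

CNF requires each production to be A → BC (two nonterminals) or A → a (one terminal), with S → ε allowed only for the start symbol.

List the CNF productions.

S → 1; T0 → 0; A → 1; S → A X0; X0 → S S; A → A X1; X1 → T0 X2; X2 → A T0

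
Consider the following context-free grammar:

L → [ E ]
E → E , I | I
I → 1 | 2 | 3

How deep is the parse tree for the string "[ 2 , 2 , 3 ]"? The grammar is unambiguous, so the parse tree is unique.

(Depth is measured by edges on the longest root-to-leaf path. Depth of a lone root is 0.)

5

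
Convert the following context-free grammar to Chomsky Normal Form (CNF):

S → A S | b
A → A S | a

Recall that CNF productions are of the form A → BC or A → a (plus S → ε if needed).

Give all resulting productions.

S → b; A → a; S → A S; A → A S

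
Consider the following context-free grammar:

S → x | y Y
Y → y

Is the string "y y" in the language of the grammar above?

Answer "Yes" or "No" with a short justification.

Yes - a valid derivation exists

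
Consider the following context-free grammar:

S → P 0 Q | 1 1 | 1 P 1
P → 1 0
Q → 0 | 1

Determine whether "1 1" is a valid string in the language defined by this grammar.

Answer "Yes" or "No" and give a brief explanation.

Yes - a valid derivation exists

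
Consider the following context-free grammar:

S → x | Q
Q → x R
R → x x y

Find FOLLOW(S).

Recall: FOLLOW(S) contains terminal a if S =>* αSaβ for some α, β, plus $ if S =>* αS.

We compute FOLLOW(S) using the standard algorithm.
FOLLOW(S) starts with {$}.
FIRST(Q) = {x}
FIRST(R) = {x}
FIRST(S) = {x}
FOLLOW(Q) = {$}
FOLLOW(R) = {$}
FOLLOW(S) = {$}
Therefore, FOLLOW(S) = {$}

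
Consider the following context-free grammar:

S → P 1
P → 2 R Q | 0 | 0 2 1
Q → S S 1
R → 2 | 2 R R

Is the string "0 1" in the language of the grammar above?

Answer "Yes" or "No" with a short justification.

Yes - a valid derivation exists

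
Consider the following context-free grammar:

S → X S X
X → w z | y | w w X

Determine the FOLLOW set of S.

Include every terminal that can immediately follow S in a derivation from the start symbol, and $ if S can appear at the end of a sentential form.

We compute FOLLOW(S) using the standard algorithm.
FOLLOW(S) starts with {$}.
FIRST(S) = {w, y}
FIRST(X) = {w, y}
FOLLOW(S) = {$, w, y}
FOLLOW(X) = {$, w, y}
Therefore, FOLLOW(S) = {$, w, y}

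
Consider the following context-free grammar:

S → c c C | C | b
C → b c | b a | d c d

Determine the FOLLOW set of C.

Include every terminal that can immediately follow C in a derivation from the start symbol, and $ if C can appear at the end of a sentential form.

We compute FOLLOW(C) using the standard algorithm.
FOLLOW(S) starts with {$}.
FIRST(C) = {b, d}
FIRST(S) = {b, c, d}
FOLLOW(C) = {$}
FOLLOW(S) = {$}
Therefore, FOLLOW(C) = {$}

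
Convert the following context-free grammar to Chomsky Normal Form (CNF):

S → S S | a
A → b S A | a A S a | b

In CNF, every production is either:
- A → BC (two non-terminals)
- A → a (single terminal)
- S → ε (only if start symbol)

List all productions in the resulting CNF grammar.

S → a; TB → b; TA → a; A → b; S → S S; A → TB X0; X0 → S A; A → TA X1; X1 → A X2; X2 → S TA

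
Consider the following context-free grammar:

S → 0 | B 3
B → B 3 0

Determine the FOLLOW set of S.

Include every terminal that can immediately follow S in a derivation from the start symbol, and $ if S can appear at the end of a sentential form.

We compute FOLLOW(S) using the standard algorithm.
FOLLOW(S) starts with {$}.
FIRST(B) = {}
FIRST(S) = {0}
FOLLOW(B) = {3}
FOLLOW(S) = {$}
Therefore, FOLLOW(S) = {$}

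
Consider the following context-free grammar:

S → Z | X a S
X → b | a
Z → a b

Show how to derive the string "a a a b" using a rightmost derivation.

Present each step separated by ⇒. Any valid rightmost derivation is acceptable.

S ⇒ X a S ⇒ X a Z ⇒ X a a b ⇒ a a a b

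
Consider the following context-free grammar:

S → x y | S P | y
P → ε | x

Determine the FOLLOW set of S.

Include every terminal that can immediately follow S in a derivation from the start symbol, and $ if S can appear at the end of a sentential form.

We compute FOLLOW(S) using the standard algorithm.
FOLLOW(S) starts with {$}.
FIRST(P) = {x, ε}
FIRST(S) = {x, y}
FOLLOW(P) = {$, x}
FOLLOW(S) = {$, x}
Therefore, FOLLOW(S) = {$, x}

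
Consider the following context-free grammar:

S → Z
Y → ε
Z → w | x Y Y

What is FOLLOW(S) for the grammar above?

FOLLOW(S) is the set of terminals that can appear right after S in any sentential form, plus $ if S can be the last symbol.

We compute FOLLOW(S) using the standard algorithm.
FOLLOW(S) starts with {$}.
FIRST(S) = {w, x}
FIRST(Y) = {ε}
FIRST(Z) = {w, x}
FOLLOW(S) = {$}
FOLLOW(Y) = {$}
FOLLOW(Z) = {$}
Therefore, FOLLOW(S) = {$}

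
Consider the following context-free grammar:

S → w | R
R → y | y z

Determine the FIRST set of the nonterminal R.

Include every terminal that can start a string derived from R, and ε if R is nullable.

We compute FIRST(R) using the standard algorithm.
FIRST(R) = {y}
FIRST(S) = {w, y}
Therefore, FIRST(R) = {y}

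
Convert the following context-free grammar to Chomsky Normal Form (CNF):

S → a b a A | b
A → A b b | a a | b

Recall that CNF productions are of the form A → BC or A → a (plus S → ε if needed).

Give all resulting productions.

TA → a; TB → b; S → b; A → b; S → TA X0; X0 → TB X1; X1 → TA A; A → A X2; X2 → TB TB; A → TA TA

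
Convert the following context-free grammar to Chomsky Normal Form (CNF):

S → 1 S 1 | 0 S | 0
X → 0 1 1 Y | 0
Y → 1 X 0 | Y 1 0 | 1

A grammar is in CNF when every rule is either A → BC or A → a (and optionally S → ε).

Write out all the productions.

T1 → 1; T0 → 0; S → 0; X → 0; Y → 1; S → T1 X0; X0 → S T1; S → T0 S; X → T0 X1; X1 → T1 X2; X2 → T1 Y; Y → T1 X3; X3 → X T0; Y → Y X4; X4 → T1 T0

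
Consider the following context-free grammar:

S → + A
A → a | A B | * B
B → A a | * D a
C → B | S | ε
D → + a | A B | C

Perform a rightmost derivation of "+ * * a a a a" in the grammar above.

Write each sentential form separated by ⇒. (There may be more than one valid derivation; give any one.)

S ⇒ + A ⇒ + * B ⇒ + * * D a ⇒ + * * A B a ⇒ + * * A A a a ⇒ + * * A a a a ⇒ + * * a a a a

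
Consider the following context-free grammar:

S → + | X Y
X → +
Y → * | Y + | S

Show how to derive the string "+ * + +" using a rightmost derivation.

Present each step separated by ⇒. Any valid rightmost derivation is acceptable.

S ⇒ X Y ⇒ X Y + ⇒ X Y + + ⇒ X * + + ⇒ + * + +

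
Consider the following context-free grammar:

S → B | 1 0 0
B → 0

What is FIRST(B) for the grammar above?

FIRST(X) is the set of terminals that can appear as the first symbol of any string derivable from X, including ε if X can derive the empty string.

We compute FIRST(B) using the standard algorithm.
FIRST(B) = {0}
FIRST(S) = {0, 1}
Therefore, FIRST(B) = {0}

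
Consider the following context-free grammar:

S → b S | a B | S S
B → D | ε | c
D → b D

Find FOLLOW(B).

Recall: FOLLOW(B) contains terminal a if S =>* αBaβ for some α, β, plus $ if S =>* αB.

We compute FOLLOW(B) using the standard algorithm.
FOLLOW(S) starts with {$}.
FIRST(B) = {b, c, ε}
FIRST(D) = {b}
FIRST(S) = {a, b}
FOLLOW(B) = {$, a, b}
FOLLOW(D) = {$, a, b}
FOLLOW(S) = {$, a, b}
Therefore, FOLLOW(B) = {$, a, b}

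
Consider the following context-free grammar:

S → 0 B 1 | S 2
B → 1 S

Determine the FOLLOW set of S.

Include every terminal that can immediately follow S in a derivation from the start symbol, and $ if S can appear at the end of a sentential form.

We compute FOLLOW(S) using the standard algorithm.
FOLLOW(S) starts with {$}.
FIRST(B) = {1}
FIRST(S) = {0}
FOLLOW(B) = {1}
FOLLOW(S) = {$, 1, 2}
Therefore, FOLLOW(S) = {$, 1, 2}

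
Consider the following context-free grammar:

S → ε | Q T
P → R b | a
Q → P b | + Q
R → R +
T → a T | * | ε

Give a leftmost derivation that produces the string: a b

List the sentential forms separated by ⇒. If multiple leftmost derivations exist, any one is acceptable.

S ⇒ Q T ⇒ P b T ⇒ a b T ⇒ a b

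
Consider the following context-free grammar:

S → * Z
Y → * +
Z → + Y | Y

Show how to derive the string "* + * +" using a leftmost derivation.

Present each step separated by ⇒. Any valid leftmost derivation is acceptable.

S ⇒ * Z ⇒ * + Y ⇒ * + * +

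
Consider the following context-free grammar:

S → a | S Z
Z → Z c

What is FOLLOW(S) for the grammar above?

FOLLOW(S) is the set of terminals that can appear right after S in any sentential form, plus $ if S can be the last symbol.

We compute FOLLOW(S) using the standard algorithm.
FOLLOW(S) starts with {$}.
FIRST(S) = {a}
FIRST(Z) = {}
FOLLOW(S) = {$}
FOLLOW(Z) = {$, c}
Therefore, FOLLOW(S) = {$}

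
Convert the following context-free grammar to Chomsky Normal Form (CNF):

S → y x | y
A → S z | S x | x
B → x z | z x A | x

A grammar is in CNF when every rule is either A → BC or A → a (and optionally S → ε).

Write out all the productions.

TY → y; TX → x; S → y; TZ → z; A → x; B → x; S → TY TX; A → S TZ; A → S TX; B → TX TZ; B → TZ X0; X0 → TX A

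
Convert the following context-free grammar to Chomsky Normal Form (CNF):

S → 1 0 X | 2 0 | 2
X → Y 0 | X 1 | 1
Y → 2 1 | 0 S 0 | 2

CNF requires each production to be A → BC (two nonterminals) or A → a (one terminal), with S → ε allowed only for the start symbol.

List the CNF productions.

T1 → 1; T0 → 0; T2 → 2; S → 2; X → 1; Y → 2; S → T1 X0; X0 → T0 X; S → T2 T0; X → Y T0; X → X T1; Y → T2 T1; Y → T0 X1; X1 → S T0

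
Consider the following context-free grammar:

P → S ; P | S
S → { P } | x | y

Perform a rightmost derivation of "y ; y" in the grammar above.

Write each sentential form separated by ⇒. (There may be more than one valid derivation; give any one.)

P ⇒ S ; P ⇒ S ; S ⇒ S ; y ⇒ y ; y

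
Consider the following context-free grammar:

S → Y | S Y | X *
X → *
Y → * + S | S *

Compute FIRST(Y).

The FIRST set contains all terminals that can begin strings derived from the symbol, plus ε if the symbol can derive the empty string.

We compute FIRST(Y) using the standard algorithm.
FIRST(S) = {*}
FIRST(X) = {*}
FIRST(Y) = {*}
Therefore, FIRST(Y) = {*}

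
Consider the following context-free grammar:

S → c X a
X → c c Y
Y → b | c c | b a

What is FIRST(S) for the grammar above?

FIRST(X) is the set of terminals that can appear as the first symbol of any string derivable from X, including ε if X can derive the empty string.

We compute FIRST(S) using the standard algorithm.
FIRST(S) = {c}
FIRST(X) = {c}
FIRST(Y) = {b, c}
Therefore, FIRST(S) = {c}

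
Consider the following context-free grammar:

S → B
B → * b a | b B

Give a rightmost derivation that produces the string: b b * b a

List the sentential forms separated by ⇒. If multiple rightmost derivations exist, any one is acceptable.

S ⇒ B ⇒ b B ⇒ b b B ⇒ b b * b a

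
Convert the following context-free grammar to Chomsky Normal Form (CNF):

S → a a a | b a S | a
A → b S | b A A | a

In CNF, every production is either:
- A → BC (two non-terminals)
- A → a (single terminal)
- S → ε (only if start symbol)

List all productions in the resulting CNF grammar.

TA → a; TB → b; S → a; A → a; S → TA X0; X0 → TA TA; S → TB X1; X1 → TA S; A → TB S; A → TB X2; X2 → A A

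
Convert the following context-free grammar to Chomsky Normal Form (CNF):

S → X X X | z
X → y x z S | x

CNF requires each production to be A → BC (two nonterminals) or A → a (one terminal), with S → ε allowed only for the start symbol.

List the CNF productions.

S → z; TY → y; TX → x; TZ → z; X → x; S → X X0; X0 → X X; X → TY X1; X1 → TX X2; X2 → TZ S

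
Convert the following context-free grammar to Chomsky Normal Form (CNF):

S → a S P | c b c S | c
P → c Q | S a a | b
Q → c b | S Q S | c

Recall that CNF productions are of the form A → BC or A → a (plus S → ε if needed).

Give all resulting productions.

TA → a; TC → c; TB → b; S → c; P → b; Q → c; S → TA X0; X0 → S P; S → TC X1; X1 → TB X2; X2 → TC S; P → TC Q; P → S X3; X3 → TA TA; Q → TC TB; Q → S X4; X4 → Q S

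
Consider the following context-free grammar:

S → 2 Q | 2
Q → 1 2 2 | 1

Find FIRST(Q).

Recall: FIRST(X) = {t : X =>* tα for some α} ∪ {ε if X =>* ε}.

We compute FIRST(Q) using the standard algorithm.
FIRST(Q) = {1}
FIRST(S) = {2}
Therefore, FIRST(Q) = {1}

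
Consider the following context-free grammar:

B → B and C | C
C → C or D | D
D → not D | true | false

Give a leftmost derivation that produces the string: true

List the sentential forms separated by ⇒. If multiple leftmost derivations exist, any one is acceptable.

B ⇒ C ⇒ D ⇒ true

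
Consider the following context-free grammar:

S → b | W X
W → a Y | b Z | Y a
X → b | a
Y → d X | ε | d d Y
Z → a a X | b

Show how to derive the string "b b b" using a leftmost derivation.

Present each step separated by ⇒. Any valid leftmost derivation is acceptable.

S ⇒ W X ⇒ b Z X ⇒ b b X ⇒ b b b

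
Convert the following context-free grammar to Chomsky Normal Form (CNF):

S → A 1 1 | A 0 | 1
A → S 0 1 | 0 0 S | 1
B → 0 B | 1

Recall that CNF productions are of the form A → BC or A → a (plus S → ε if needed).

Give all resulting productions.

T1 → 1; T0 → 0; S → 1; A → 1; B → 1; S → A X0; X0 → T1 T1; S → A T0; A → S X1; X1 → T0 T1; A → T0 X2; X2 → T0 S; B → T0 B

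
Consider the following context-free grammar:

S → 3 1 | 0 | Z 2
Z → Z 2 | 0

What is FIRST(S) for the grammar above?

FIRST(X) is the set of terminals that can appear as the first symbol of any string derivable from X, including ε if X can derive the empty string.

We compute FIRST(S) using the standard algorithm.
FIRST(S) = {0, 3}
FIRST(Z) = {0}
Therefore, FIRST(S) = {0, 3}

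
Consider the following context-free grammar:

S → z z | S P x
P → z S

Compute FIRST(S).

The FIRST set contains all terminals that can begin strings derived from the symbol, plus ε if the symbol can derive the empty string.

We compute FIRST(S) using the standard algorithm.
FIRST(P) = {z}
FIRST(S) = {z}
Therefore, FIRST(S) = {z}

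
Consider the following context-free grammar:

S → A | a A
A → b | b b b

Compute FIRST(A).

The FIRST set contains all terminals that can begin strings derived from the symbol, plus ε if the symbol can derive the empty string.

We compute FIRST(A) using the standard algorithm.
FIRST(A) = {b}
FIRST(S) = {a, b}
Therefore, FIRST(A) = {b}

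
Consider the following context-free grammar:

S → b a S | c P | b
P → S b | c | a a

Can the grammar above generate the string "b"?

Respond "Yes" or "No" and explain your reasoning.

Yes - a valid derivation exists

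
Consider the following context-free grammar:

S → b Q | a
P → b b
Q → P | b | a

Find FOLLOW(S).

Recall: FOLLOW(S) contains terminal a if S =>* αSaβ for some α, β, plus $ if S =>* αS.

We compute FOLLOW(S) using the standard algorithm.
FOLLOW(S) starts with {$}.
FIRST(P) = {b}
FIRST(Q) = {a, b}
FIRST(S) = {a, b}
FOLLOW(P) = {$}
FOLLOW(Q) = {$}
FOLLOW(S) = {$}
Therefore, FOLLOW(S) = {$}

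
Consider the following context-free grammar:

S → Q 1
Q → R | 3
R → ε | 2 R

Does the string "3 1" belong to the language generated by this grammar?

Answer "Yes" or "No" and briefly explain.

Yes - a valid derivation exists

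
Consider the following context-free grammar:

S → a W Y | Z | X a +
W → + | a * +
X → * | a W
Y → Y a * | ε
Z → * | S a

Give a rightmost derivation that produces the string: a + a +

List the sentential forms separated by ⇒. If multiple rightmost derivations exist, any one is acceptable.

S ⇒ X a + ⇒ a W a + ⇒ a + a +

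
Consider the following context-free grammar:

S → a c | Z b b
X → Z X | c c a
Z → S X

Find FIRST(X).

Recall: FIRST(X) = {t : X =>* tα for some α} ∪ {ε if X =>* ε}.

We compute FIRST(X) using the standard algorithm.
FIRST(S) = {a}
FIRST(X) = {a, c}
FIRST(Z) = {a}
Therefore, FIRST(X) = {a, c}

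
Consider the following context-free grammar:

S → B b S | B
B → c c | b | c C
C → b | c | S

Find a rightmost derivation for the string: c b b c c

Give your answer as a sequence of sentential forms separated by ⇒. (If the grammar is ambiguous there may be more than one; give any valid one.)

S ⇒ B b S ⇒ B b B ⇒ B b c c ⇒ c C b c c ⇒ c b b c c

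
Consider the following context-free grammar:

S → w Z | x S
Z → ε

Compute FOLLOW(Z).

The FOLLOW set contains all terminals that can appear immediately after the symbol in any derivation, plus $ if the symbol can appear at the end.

We compute FOLLOW(Z) using the standard algorithm.
FOLLOW(S) starts with {$}.
FIRST(S) = {w, x}
FIRST(Z) = {ε}
FOLLOW(S) = {$}
FOLLOW(Z) = {$}
Therefore, FOLLOW(Z) = {$}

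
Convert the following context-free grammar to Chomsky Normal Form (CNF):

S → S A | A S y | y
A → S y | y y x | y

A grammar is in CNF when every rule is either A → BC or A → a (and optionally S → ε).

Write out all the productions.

TY → y; S → y; TX → x; A → y; S → S A; S → A X0; X0 → S TY; A → S TY; A → TY X1; X1 → TY TX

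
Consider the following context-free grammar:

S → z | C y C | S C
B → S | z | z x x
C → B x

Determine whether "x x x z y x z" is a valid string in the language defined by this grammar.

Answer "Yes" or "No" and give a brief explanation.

No - no valid derivation exists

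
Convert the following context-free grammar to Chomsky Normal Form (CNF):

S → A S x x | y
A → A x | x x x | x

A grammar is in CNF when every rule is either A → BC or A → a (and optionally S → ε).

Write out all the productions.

TX → x; S → y; A → x; S → A X0; X0 → S X1; X1 → TX TX; A → A TX; A → TX X2; X2 → TX TX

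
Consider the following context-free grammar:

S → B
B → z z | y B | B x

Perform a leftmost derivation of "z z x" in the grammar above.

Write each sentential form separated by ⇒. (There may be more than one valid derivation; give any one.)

S ⇒ B ⇒ B x ⇒ z z x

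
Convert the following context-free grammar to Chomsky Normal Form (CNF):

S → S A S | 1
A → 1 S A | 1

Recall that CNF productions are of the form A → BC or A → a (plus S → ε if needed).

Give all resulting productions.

S → 1; T1 → 1; A → 1; S → S X0; X0 → A S; A → T1 X1; X1 → S A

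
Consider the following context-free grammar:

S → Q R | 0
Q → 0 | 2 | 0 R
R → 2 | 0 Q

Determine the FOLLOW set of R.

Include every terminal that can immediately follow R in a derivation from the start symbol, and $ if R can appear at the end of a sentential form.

We compute FOLLOW(R) using the standard algorithm.
FOLLOW(S) starts with {$}.
FIRST(Q) = {0, 2}
FIRST(R) = {0, 2}
FIRST(S) = {0, 2}
FOLLOW(Q) = {$, 0, 2}
FOLLOW(R) = {$, 0, 2}
FOLLOW(S) = {$}
Therefore, FOLLOW(R) = {$, 0, 2}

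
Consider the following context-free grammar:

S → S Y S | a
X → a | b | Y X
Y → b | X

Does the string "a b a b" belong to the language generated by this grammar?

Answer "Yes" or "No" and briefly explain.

No - no valid derivation exists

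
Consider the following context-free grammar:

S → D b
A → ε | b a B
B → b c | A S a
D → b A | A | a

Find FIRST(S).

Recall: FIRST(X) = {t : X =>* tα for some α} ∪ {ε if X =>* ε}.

We compute FIRST(S) using the standard algorithm.
FIRST(A) = {b, ε}
FIRST(B) = {a, b}
FIRST(D) = {a, b, ε}
FIRST(S) = {a, b}
Therefore, FIRST(S) = {a, b}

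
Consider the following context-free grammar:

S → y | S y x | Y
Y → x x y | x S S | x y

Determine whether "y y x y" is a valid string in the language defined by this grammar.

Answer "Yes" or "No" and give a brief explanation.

No - no valid derivation exists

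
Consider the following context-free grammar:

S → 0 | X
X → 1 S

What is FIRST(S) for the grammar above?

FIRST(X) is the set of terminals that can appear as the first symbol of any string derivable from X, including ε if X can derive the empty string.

We compute FIRST(S) using the standard algorithm.
FIRST(S) = {0, 1}
FIRST(X) = {1}
Therefore, FIRST(S) = {0, 1}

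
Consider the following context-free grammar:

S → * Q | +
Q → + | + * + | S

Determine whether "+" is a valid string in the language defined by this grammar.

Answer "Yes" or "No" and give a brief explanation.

Yes - a valid derivation exists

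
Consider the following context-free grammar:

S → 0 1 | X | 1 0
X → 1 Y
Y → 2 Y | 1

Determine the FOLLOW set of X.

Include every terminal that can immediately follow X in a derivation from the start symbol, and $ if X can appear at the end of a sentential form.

We compute FOLLOW(X) using the standard algorithm.
FOLLOW(S) starts with {$}.
FIRST(S) = {0, 1}
FIRST(X) = {1}
FIRST(Y) = {1, 2}
FOLLOW(S) = {$}
FOLLOW(X) = {$}
FOLLOW(Y) = {$}
Therefore, FOLLOW(X) = {$}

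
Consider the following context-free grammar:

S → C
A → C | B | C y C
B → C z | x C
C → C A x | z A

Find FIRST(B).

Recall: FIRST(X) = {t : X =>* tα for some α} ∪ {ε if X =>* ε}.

We compute FIRST(B) using the standard algorithm.
FIRST(A) = {x, z}
FIRST(B) = {x, z}
FIRST(C) = {z}
FIRST(S) = {z}
Therefore, FIRST(B) = {x, z}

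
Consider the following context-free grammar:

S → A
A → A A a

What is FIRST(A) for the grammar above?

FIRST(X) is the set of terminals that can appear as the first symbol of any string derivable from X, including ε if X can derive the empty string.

We compute FIRST(A) using the standard algorithm.
FIRST(A) = {}
FIRST(S) = {}
Therefore, FIRST(A) = {}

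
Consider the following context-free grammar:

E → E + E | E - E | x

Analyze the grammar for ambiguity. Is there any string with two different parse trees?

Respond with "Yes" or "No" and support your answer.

Yes - the string 'x + x - x + x' has two distinct parse trees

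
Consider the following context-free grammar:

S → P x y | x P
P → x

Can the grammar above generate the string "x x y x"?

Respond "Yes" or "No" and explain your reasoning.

No - no valid derivation exists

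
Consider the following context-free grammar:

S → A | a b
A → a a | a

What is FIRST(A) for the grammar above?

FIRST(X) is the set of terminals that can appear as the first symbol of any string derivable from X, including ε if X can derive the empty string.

We compute FIRST(A) using the standard algorithm.
FIRST(A) = {a}
FIRST(S) = {a}
Therefore, FIRST(A) = {a}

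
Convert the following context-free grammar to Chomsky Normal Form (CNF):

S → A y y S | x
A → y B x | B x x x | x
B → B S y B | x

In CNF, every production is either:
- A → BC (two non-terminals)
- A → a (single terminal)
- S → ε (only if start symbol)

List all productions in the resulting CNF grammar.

TY → y; S → x; TX → x; A → x; B → x; S → A X0; X0 → TY X1; X1 → TY S; A → TY X2; X2 → B TX; A → B X3; X3 → TX X4; X4 → TX TX; B → B X5; X5 → S X6; X6 → TY B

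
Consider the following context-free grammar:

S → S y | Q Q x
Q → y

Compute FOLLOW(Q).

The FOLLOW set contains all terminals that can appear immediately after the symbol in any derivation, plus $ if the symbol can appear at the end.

We compute FOLLOW(Q) using the standard algorithm.
FOLLOW(S) starts with {$}.
FIRST(Q) = {y}
FIRST(S) = {y}
FOLLOW(Q) = {x, y}
FOLLOW(S) = {$, y}
Therefore, FOLLOW(Q) = {x, y}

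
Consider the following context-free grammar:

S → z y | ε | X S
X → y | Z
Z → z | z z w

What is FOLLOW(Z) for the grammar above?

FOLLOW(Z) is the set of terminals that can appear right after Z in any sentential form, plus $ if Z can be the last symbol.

We compute FOLLOW(Z) using the standard algorithm.
FOLLOW(S) starts with {$}.
FIRST(S) = {y, z, ε}
FIRST(X) = {y, z}
FIRST(Z) = {z}
FOLLOW(S) = {$}
FOLLOW(X) = {$, y, z}
FOLLOW(Z) = {$, y, z}
Therefore, FOLLOW(Z) = {$, y, z}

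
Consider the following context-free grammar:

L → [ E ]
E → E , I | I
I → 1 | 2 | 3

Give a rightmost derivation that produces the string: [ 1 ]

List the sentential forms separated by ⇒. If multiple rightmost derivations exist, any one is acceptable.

L ⇒ [ E ] ⇒ [ I ] ⇒ [ 1 ]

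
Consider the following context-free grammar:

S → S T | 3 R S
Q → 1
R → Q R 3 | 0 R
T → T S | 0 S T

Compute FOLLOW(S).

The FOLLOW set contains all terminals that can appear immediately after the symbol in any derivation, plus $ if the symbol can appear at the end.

We compute FOLLOW(S) using the standard algorithm.
FOLLOW(S) starts with {$}.
FIRST(Q) = {1}
FIRST(R) = {0, 1}
FIRST(S) = {3}
FIRST(T) = {0}
FOLLOW(Q) = {0, 1}
FOLLOW(R) = {3}
FOLLOW(S) = {$, 0, 3}
FOLLOW(T) = {$, 0, 3}
Therefore, FOLLOW(S) = {$, 0, 3}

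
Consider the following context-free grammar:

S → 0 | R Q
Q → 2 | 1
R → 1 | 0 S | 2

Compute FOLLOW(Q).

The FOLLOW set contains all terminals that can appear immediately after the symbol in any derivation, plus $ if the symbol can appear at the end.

We compute FOLLOW(Q) using the standard algorithm.
FOLLOW(S) starts with {$}.
FIRST(Q) = {1, 2}
FIRST(R) = {0, 1, 2}
FIRST(S) = {0, 1, 2}
FOLLOW(Q) = {$, 1, 2}
FOLLOW(R) = {1, 2}
FOLLOW(S) = {$, 1, 2}
Therefore, FOLLOW(Q) = {$, 1, 2}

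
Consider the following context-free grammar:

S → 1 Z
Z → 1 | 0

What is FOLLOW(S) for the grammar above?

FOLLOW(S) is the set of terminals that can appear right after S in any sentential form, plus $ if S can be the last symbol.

We compute FOLLOW(S) using the standard algorithm.
FOLLOW(S) starts with {$}.
FIRST(S) = {1}
FIRST(Z) = {0, 1}
FOLLOW(S) = {$}
FOLLOW(Z) = {$}
Therefore, FOLLOW(S) = {$}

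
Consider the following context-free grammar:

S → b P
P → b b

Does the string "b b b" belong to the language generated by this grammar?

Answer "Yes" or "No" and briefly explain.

Yes - a valid derivation exists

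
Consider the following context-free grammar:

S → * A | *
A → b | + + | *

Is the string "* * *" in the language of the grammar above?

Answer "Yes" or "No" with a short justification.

No - no valid derivation exists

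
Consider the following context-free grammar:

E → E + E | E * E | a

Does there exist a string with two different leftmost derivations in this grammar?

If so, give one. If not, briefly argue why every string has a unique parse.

Yes - the string 'a * a + a + a' has two distinct leftmost derivations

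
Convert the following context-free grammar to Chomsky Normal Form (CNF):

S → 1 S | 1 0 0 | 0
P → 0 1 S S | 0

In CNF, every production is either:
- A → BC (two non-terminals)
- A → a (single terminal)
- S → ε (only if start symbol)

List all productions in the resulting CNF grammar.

T1 → 1; T0 → 0; S → 0; P → 0; S → T1 S; S → T1 X0; X0 → T0 T0; P → T0 X1; X1 → T1 X2; X2 → S S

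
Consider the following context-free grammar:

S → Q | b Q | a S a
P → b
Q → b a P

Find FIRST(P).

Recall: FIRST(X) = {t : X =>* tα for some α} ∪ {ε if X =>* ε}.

We compute FIRST(P) using the standard algorithm.
FIRST(P) = {b}
FIRST(Q) = {b}
FIRST(S) = {a, b}
Therefore, FIRST(P) = {b}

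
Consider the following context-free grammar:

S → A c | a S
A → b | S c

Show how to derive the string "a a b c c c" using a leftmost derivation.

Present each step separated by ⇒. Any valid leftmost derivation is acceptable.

S ⇒ a S ⇒ a a S ⇒ a a A c ⇒ a a S c c ⇒ a a A c c c ⇒ a a b c c c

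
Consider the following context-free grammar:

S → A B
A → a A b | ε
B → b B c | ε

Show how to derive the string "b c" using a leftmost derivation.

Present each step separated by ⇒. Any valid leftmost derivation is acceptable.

S ⇒ A B ⇒ B ⇒ b B c ⇒ b c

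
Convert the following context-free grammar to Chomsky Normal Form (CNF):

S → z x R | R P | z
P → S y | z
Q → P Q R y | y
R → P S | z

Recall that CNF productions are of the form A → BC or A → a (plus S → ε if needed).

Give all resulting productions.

TZ → z; TX → x; S → z; TY → y; P → z; Q → y; R → z; S → TZ X0; X0 → TX R; S → R P; P → S TY; Q → P X1; X1 → Q X2; X2 → R TY; R → P S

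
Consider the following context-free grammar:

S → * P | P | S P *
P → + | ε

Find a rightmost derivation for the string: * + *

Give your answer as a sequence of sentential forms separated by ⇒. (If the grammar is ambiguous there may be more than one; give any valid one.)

S ⇒ S P * ⇒ S + * ⇒ * P + * ⇒ * + *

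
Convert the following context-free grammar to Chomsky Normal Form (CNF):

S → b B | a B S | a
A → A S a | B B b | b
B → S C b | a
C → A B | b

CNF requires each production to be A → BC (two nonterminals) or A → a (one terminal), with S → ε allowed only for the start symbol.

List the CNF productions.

TB → b; TA → a; S → a; A → b; B → a; C → b; S → TB B; S → TA X0; X0 → B S; A → A X1; X1 → S TA; A → B X2; X2 → B TB; B → S X3; X3 → C TB; C → A B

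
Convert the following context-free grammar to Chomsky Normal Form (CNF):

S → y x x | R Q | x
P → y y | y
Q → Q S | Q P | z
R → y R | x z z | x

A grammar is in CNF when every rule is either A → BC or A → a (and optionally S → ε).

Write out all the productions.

TY → y; TX → x; S → x; P → y; Q → z; TZ → z; R → x; S → TY X0; X0 → TX TX; S → R Q; P → TY TY; Q → Q S; Q → Q P; R → TY R; R → TX X1; X1 → TZ TZ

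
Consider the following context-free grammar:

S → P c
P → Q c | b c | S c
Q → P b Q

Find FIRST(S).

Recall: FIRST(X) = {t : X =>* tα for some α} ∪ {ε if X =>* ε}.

We compute FIRST(S) using the standard algorithm.
FIRST(P) = {b}
FIRST(Q) = {b}
FIRST(S) = {b}
Therefore, FIRST(S) = {b}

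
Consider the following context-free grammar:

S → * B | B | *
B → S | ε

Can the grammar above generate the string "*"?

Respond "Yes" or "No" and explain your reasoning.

Yes - a valid derivation exists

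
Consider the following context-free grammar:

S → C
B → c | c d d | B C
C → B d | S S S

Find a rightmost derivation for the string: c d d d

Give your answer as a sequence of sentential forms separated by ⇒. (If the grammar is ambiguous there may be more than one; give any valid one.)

S ⇒ C ⇒ B d ⇒ c d d d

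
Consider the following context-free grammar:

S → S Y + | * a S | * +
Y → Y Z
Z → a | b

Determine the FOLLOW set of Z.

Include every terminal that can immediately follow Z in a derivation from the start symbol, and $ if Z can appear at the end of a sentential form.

We compute FOLLOW(Z) using the standard algorithm.
FOLLOW(S) starts with {$}.
FIRST(S) = {*}
FIRST(Y) = {}
FIRST(Z) = {a, b}
FOLLOW(S) = {$}
FOLLOW(Y) = {+, a, b}
FOLLOW(Z) = {+, a, b}
Therefore, FOLLOW(Z) = {+, a, b}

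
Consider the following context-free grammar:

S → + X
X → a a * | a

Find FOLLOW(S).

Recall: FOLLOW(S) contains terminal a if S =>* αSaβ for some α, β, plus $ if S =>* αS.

We compute FOLLOW(S) using the standard algorithm.
FOLLOW(S) starts with {$}.
FIRST(S) = {+}
FIRST(X) = {a}
FOLLOW(S) = {$}
FOLLOW(X) = {$}
Therefore, FOLLOW(S) = {$}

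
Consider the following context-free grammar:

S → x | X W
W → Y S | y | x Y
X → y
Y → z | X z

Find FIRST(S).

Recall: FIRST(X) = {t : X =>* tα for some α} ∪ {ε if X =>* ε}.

We compute FIRST(S) using the standard algorithm.
FIRST(S) = {x, y}
FIRST(W) = {x, y, z}
FIRST(X) = {y}
FIRST(Y) = {y, z}
Therefore, FIRST(S) = {x, y}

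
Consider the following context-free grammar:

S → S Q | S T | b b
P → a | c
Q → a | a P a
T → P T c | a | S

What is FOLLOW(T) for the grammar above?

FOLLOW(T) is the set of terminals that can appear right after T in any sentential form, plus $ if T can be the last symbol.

We compute FOLLOW(T) using the standard algorithm.
FOLLOW(S) starts with {$}.
FIRST(P) = {a, c}
FIRST(Q) = {a}
FIRST(S) = {b}
FIRST(T) = {a, b, c}
FOLLOW(P) = {a, b, c}
FOLLOW(Q) = {$, a, b, c}
FOLLOW(S) = {$, a, b, c}
FOLLOW(T) = {$, a, b, c}
Therefore, FOLLOW(T) = {$, a, b, c}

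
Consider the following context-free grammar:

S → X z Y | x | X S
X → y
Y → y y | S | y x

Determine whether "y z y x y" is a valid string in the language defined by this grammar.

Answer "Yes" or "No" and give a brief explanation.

No - no valid derivation exists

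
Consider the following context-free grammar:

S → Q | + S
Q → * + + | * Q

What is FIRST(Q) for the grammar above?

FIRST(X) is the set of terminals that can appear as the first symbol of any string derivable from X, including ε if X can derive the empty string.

We compute FIRST(Q) using the standard algorithm.
FIRST(Q) = {*}
FIRST(S) = {*, +}
Therefore, FIRST(Q) = {*}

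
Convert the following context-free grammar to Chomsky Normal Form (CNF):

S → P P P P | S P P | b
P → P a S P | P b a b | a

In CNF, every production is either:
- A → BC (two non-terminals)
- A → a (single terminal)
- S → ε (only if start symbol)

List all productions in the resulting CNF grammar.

S → b; TA → a; TB → b; P → a; S → P X0; X0 → P X1; X1 → P P; S → S X2; X2 → P P; P → P X3; X3 → TA X4; X4 → S P; P → P X5; X5 → TB X6; X6 → TA TB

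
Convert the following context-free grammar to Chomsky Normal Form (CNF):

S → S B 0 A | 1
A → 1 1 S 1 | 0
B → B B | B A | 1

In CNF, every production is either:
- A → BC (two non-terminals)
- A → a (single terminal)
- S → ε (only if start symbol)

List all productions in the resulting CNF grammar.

T0 → 0; S → 1; T1 → 1; A → 0; B → 1; S → S X0; X0 → B X1; X1 → T0 A; A → T1 X2; X2 → T1 X3; X3 → S T1; B → B B; B → B A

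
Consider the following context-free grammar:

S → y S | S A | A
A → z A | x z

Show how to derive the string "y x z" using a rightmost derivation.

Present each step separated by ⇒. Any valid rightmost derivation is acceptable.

S ⇒ y S ⇒ y A ⇒ y x z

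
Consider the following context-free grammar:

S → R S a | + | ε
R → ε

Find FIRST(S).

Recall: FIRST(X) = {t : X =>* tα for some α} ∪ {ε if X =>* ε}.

We compute FIRST(S) using the standard algorithm.
FIRST(R) = {ε}
FIRST(S) = {+, a, ε}
Therefore, FIRST(S) = {+, a, ε}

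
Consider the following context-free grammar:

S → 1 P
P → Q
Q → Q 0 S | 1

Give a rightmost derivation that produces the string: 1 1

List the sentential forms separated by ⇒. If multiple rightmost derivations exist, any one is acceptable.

S ⇒ 1 P ⇒ 1 Q ⇒ 1 1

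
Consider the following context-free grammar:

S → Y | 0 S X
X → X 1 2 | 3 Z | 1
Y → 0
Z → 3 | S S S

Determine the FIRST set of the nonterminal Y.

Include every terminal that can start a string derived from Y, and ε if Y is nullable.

We compute FIRST(Y) using the standard algorithm.
FIRST(S) = {0}
FIRST(X) = {1, 3}
FIRST(Y) = {0}
FIRST(Z) = {0, 3}
Therefore, FIRST(Y) = {0}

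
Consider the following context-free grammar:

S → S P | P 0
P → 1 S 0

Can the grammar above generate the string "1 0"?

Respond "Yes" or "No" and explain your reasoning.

No - no valid derivation exists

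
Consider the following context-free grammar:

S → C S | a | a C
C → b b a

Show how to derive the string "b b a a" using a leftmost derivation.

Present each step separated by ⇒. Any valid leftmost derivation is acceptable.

S ⇒ C S ⇒ b b a S ⇒ b b a a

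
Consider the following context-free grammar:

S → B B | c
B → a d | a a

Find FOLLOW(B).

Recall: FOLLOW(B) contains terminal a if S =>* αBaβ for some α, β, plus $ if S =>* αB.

We compute FOLLOW(B) using the standard algorithm.
FOLLOW(S) starts with {$}.
FIRST(B) = {a}
FIRST(S) = {a, c}
FOLLOW(B) = {$, a}
FOLLOW(S) = {$}
Therefore, FOLLOW(B) = {$, a}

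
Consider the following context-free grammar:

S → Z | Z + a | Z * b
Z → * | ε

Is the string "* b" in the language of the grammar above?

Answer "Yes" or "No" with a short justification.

Yes - a valid derivation exists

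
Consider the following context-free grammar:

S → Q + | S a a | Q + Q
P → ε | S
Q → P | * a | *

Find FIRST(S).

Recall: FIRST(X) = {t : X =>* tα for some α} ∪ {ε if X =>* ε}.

We compute FIRST(S) using the standard algorithm.
FIRST(P) = {*, +, ε}
FIRST(Q) = {*, +, ε}
FIRST(S) = {*, +}
Therefore, FIRST(S) = {*, +}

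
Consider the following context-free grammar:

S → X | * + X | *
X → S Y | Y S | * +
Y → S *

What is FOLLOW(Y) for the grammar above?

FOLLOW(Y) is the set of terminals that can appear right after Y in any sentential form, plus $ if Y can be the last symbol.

We compute FOLLOW(Y) using the standard algorithm.
FOLLOW(S) starts with {$}.
FIRST(S) = {*}
FIRST(X) = {*}
FIRST(Y) = {*}
FOLLOW(S) = {$, *}
FOLLOW(X) = {$, *}
FOLLOW(Y) = {$, *}
Therefore, FOLLOW(Y) = {$, *}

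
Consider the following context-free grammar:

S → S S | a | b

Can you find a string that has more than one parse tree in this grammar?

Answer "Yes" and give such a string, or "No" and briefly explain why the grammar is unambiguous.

Yes - the string 'b b b a' has two distinct parse trees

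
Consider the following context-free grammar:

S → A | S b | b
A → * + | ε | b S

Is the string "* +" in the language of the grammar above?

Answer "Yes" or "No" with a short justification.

Yes - a valid derivation exists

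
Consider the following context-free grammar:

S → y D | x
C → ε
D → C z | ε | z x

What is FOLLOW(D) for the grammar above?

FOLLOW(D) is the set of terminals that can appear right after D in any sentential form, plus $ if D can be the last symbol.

We compute FOLLOW(D) using the standard algorithm.
FOLLOW(S) starts with {$}.
FIRST(C) = {ε}
FIRST(D) = {z, ε}
FIRST(S) = {x, y}
FOLLOW(C) = {z}
FOLLOW(D) = {$}
FOLLOW(S) = {$}
Therefore, FOLLOW(D) = {$}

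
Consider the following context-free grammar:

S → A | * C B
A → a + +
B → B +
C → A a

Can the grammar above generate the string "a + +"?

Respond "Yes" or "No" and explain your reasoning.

Yes - a valid derivation exists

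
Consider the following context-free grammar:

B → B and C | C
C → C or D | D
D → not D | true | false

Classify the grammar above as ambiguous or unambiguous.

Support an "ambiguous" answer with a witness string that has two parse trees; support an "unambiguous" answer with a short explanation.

Unambiguous - every string in the language has a unique parse tree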